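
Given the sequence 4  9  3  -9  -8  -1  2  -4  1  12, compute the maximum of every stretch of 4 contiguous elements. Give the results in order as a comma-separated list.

4 9 3 -9 → max 9
9 3 -9 -8 → max 9
3 -9 -8 -1 → max 3
-9 -8 -1 2 → max 2
-8 -1 2 -4 → max 2
-1 2 -4 1 → max 2
2 -4 1 12 → max 12

9, 9, 3, 2, 2, 2, 12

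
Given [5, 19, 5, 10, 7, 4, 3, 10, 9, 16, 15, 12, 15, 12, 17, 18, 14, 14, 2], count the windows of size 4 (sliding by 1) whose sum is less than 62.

14

5 19 5 10 → sum 39  < 62 ✓
19 5 10 7 → sum 41  < 62 ✓
5 10 7 4 → sum 26  < 62 ✓
10 7 4 3 → sum 24  < 62 ✓
7 4 3 10 → sum 24  < 62 ✓
4 3 10 9 → sum 26  < 62 ✓
3 10 9 16 → sum 38  < 62 ✓
10 9 16 15 → sum 50  < 62 ✓
9 16 15 12 → sum 52  < 62 ✓
16 15 12 15 → sum 58  < 62 ✓
15 12 15 12 → sum 54  < 62 ✓
12 15 12 17 → sum 56  < 62 ✓
15 12 17 18 → sum 62
12 17 18 14 → sum 61  < 62 ✓
17 18 14 14 → sum 63
18 14 14 2 → sum 48  < 62 ✓
14 windows satisfy the condition.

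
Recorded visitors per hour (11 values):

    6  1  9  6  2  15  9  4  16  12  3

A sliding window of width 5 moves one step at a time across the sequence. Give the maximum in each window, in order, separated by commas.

9, 15, 15, 15, 16, 16, 16

(6, 1, 9, 6, 2) → max 9
(1, 9, 6, 2, 15) → max 15
(9, 6, 2, 15, 9) → max 15
(6, 2, 15, 9, 4) → max 15
(2, 15, 9, 4, 16) → max 16
(15, 9, 4, 16, 12) → max 16
(9, 4, 16, 12, 3) → max 16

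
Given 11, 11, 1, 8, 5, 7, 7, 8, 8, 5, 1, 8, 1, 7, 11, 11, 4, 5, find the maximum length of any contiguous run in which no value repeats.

[11] len 1
[11] len 1
[11, 1] len 2
[11, 1, 8] len 3
[11, 1, 8, 5] len 4
[11, 1, 8, 5, 7] len 5
[7] len 1
[7, 8] len 2
[8] len 1
[8, 5] len 2
[8, 5, 1] len 3
[5, 1, 8] len 3
[8, 1] len 2
[8, 1, 7] len 3
[8, 1, 7, 11] len 4
[11] len 1
[11, 4] len 2
[11, 4, 5] len 3
Longest all-distinct length: 5.

5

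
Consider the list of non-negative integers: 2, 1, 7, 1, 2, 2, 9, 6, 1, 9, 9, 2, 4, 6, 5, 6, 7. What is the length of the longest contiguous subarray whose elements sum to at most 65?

14

Extend to the right; shrink from the left whenever the sum exceeds 65:
→ 2: sum 2, len 1
→ 1: sum 3, len 2
→ 7: sum 10, len 3
→ 1: sum 11, len 4
→ 2: sum 13, len 5
→ 2: sum 15, len 6
→ 9: sum 24, len 7
→ 6: sum 30, len 8
→ 1: sum 31, len 9
→ 9: sum 40, len 10
→ 9: sum 49, len 11
→ 2: sum 51, len 12
→ 4: sum 55, len 13
→ 6: sum 61, len 14
→ 5 (dropped 2): sum 64, len 14
→ 6 (dropped 1, 7): sum 62, len 13
→ 7 (dropped 1, 2, 2): sum 64, len 11
Longest length seen: 14.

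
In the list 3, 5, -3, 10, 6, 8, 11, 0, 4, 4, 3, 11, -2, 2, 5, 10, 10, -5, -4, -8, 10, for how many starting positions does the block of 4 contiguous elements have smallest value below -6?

[3, 5, -3, 10] → min -3
[5, -3, 10, 6] → min -3
[-3, 10, 6, 8] → min -3
[10, 6, 8, 11] → min 6
[6, 8, 11, 0] → min 0
[8, 11, 0, 4] → min 0
[11, 0, 4, 4] → min 0
[0, 4, 4, 3] → min 0
[4, 4, 3, 11] → min 3
[4, 3, 11, -2] → min -2
[3, 11, -2, 2] → min -2
[11, -2, 2, 5] → min -2
[-2, 2, 5, 10] → min -2
[2, 5, 10, 10] → min 2
[5, 10, 10, -5] → min -5
[10, 10, -5, -4] → min -5
[10, -5, -4, -8] → min -8  < -6 ✓
[-5, -4, -8, 10] → min -8  < -6 ✓
2 windows satisfy the condition.

2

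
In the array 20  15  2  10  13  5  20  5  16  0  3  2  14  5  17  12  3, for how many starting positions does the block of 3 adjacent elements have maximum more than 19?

4

20 15 2 → max 20  > 19 ✓
15 2 10 → max 15
2 10 13 → max 13
10 13 5 → max 13
13 5 20 → max 20  > 19 ✓
5 20 5 → max 20  > 19 ✓
20 5 16 → max 20  > 19 ✓
5 16 0 → max 16
16 0 3 → max 16
0 3 2 → max 3
3 2 14 → max 14
2 14 5 → max 14
14 5 17 → max 17
5 17 12 → max 17
17 12 3 → max 17
4 windows satisfy the condition.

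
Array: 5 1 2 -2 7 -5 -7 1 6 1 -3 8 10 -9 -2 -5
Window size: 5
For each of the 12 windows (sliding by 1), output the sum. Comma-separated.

13, 3, -5, -6, 2, -4, -2, 13, 22, 7, 4, 2

5 1 2 -2 7 → sum 13
1 2 -2 7 -5 → sum 3
2 -2 7 -5 -7 → sum -5
-2 7 -5 -7 1 → sum -6
7 -5 -7 1 6 → sum 2
-5 -7 1 6 1 → sum -4
-7 1 6 1 -3 → sum -2
1 6 1 -3 8 → sum 13
6 1 -3 8 10 → sum 22
1 -3 8 10 -9 → sum 7
-3 8 10 -9 -2 → sum 4
8 10 -9 -2 -5 → sum 2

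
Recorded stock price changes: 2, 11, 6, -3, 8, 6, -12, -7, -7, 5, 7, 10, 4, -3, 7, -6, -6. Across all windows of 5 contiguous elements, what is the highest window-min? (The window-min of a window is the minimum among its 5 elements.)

-3

Each size-5 window and its min:
(2, 11, 6, -3, 8) → min -3
(11, 6, -3, 8, 6) → min -3
(6, -3, 8, 6, -12) → min -12
(-3, 8, 6, -12, -7) → min -12
(8, 6, -12, -7, -7) → min -12
(6, -12, -7, -7, 5) → min -12
(-12, -7, -7, 5, 7) → min -12
(-7, -7, 5, 7, 10) → min -7
(-7, 5, 7, 10, 4) → min -7
(5, 7, 10, 4, -3) → min -3
(7, 10, 4, -3, 7) → min -3
(10, 4, -3, 7, -6) → min -6
(4, -3, 7, -6, -6) → min -6
Highest of these is -3.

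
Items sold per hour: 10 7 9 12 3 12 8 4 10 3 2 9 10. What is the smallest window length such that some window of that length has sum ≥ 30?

Extend right; whenever the sum reaches 30, record the length and shrink from the left:
add 10: running sum 10 < 30
add 7: running sum 17 < 30
add 9: running sum 26 < 30
add 12: shortest ending here [10, 7, 9, 12] sum 38, len 4
add 3: shortest ending here [7, 9, 12, 3] sum 31, len 4
add 12: shortest ending here [9, 12, 3, 12] sum 36, len 4
add 8: shortest ending here [12, 3, 12, 8] sum 35, len 4
add 4: shortest ending here [12, 3, 12, 8, 4] sum 39, len 5
add 10: shortest ending here [12, 8, 4, 10] sum 34, len 4
add 3: shortest ending here [12, 8, 4, 10, 3] sum 37, len 5
add 2: shortest ending here [12, 8, 4, 10, 3, 2] sum 39, len 6
add 9: shortest ending here [8, 4, 10, 3, 2, 9] sum 36, len 6
add 10: shortest ending here [10, 3, 2, 9, 10] sum 34, len 5
Shortest qualifying length: 4.

4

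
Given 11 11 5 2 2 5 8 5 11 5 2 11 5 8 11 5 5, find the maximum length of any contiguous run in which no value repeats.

add 11: [11] len 1
add 11 (repeat 11, move left end past it): [11] len 1
add 5: [11, 5] len 2
add 2: [11, 5, 2] len 3
add 2 (repeat 2, move left end past it): [2] len 1
add 5: [2, 5] len 2
add 8: [2, 5, 8] len 3
add 5 (repeat 5, move left end past it): [8, 5] len 2
add 11: [8, 5, 11] len 3
add 5 (repeat 5, move left end past it): [11, 5] len 2
add 2: [11, 5, 2] len 3
add 11 (repeat 11, move left end past it): [5, 2, 11] len 3
add 5 (repeat 5, move left end past it): [2, 11, 5] len 3
add 8: [2, 11, 5, 8] len 4
add 11 (repeat 11, move left end past it): [5, 8, 11] len 3
add 5 (repeat 5, move left end past it): [8, 11, 5] len 3
add 5 (repeat 5, move left end past it): [5] len 1
Longest all-distinct length: 4.

4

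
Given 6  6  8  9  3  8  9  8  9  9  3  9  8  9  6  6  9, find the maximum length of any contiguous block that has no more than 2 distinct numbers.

5

Extend right; when distinct count exceeds 2, shrink from the left:
[6] 1 distinct, len 1
[6, 6] 1 distinct, len 2
[6, 6, 8] 2 distinct, len 3
[8, 9] 2 distinct, len 2
[9, 3] 2 distinct, len 2
[3, 8] 2 distinct, len 2
[8, 9] 2 distinct, len 2
[8, 9, 8] 2 distinct, len 3
[8, 9, 8, 9] 2 distinct, len 4
[8, 9, 8, 9, 9] 2 distinct, len 5
[9, 9, 3] 2 distinct, len 3
[9, 9, 3, 9] 2 distinct, len 4
[9, 8] 2 distinct, len 2
[9, 8, 9] 2 distinct, len 3
[9, 6] 2 distinct, len 2
[9, 6, 6] 2 distinct, len 3
[9, 6, 6, 9] 2 distinct, len 4
Longest length with ≤2 distinct: 5.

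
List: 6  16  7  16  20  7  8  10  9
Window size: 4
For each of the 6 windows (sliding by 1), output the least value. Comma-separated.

6, 7, 7, 7, 7, 7

(6, 16, 7, 16) → min 6
(16, 7, 16, 20) → min 7
(7, 16, 20, 7) → min 7
(16, 20, 7, 8) → min 7
(20, 7, 8, 10) → min 7
(7, 8, 10, 9) → min 7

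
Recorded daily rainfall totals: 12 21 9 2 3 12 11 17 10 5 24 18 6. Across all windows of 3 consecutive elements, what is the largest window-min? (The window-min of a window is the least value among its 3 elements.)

11

12 21 9 → min 9
21 9 2 → min 2
9 2 3 → min 2
2 3 12 → min 2
3 12 11 → min 3
12 11 17 → min 11
11 17 10 → min 10
17 10 5 → min 5
10 5 24 → min 5
5 24 18 → min 5
24 18 6 → min 6
Largest of these is 11.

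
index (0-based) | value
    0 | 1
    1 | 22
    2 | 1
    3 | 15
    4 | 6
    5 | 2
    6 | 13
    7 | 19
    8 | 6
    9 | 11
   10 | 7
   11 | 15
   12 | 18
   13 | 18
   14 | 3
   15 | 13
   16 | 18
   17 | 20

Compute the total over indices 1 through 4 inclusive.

Elements at indices 1..4: 22, 1, 15, 6
sum(22, 1, 15, 6) = 44

44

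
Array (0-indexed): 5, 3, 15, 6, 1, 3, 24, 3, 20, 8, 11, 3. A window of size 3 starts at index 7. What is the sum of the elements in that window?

31

Elements at indices 7..9: 3, 20, 8
sum(3, 20, 8) = 31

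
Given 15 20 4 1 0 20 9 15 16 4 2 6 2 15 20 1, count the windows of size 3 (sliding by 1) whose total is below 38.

(15, 20, 4) → sum 39
(20, 4, 1) → sum 25  < 38 ✓
(4, 1, 0) → sum 5  < 38 ✓
(1, 0, 20) → sum 21  < 38 ✓
(0, 20, 9) → sum 29  < 38 ✓
(20, 9, 15) → sum 44
(9, 15, 16) → sum 40
(15, 16, 4) → sum 35  < 38 ✓
(16, 4, 2) → sum 22  < 38 ✓
(4, 2, 6) → sum 12  < 38 ✓
(2, 6, 2) → sum 10  < 38 ✓
(6, 2, 15) → sum 23  < 38 ✓
(2, 15, 20) → sum 37  < 38 ✓
(15, 20, 1) → sum 36  < 38 ✓
11 windows satisfy the condition.

11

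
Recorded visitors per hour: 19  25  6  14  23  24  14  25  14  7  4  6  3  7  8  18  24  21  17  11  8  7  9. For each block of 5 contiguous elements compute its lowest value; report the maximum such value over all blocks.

(19, 25, 6, 14, 23) → min 6
(25, 6, 14, 23, 24) → min 6
(6, 14, 23, 24, 14) → min 6
(14, 23, 24, 14, 25) → min 14
(23, 24, 14, 25, 14) → min 14
(24, 14, 25, 14, 7) → min 7
(14, 25, 14, 7, 4) → min 4
(25, 14, 7, 4, 6) → min 4
(14, 7, 4, 6, 3) → min 3
(7, 4, 6, 3, 7) → min 3
(4, 6, 3, 7, 8) → min 3
(6, 3, 7, 8, 18) → min 3
(3, 7, 8, 18, 24) → min 3
(7, 8, 18, 24, 21) → min 7
(8, 18, 24, 21, 17) → min 8
(18, 24, 21, 17, 11) → min 11
(24, 21, 17, 11, 8) → min 8
(21, 17, 11, 8, 7) → min 7
(17, 11, 8, 7, 9) → min 7
Maximum of these is 14.

14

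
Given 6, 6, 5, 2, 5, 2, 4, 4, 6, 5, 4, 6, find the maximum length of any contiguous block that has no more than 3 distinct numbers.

6

[6] 1 distinct, len 1
[6, 6] 1 distinct, len 2
[6, 6, 5] 2 distinct, len 3
[6, 6, 5, 2] 3 distinct, len 4
[6, 6, 5, 2, 5] 3 distinct, len 5
[6, 6, 5, 2, 5, 2] 3 distinct, len 6
[5, 2, 5, 2, 4] 3 distinct, len 5
[5, 2, 5, 2, 4, 4] 3 distinct, len 6
[2, 4, 4, 6] 3 distinct, len 4
[4, 4, 6, 5] 3 distinct, len 4
[4, 4, 6, 5, 4] 3 distinct, len 5
[4, 4, 6, 5, 4, 6] 3 distinct, len 6
Longest length with ≤3 distinct: 6.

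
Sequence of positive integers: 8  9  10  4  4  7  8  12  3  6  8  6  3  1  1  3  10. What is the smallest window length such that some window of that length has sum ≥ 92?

Extend right; whenever the sum reaches 92, record the length and shrink from the left:
add 8: running sum 8 < 92
add 9: running sum 17 < 92
add 10: running sum 27 < 92
add 4: running sum 31 < 92
add 4: running sum 35 < 92
add 7: running sum 42 < 92
add 8: running sum 50 < 92
add 12: running sum 62 < 92
add 3: running sum 65 < 92
add 6: running sum 71 < 92
add 8: running sum 79 < 92
add 6: running sum 85 < 92
add 3: running sum 88 < 92
add 1: running sum 89 < 92
add 1: running sum 90 < 92
add 3: shortest ending here [8, 9, 10, 4, 4, 7, 8, 12, 3, 6, 8, 6, 3, 1, 1, 3] sum 93, len 16
add 10: shortest ending here [9, 10, 4, 4, 7, 8, 12, 3, 6, 8, 6, 3, 1, 1, 3, 10] sum 95, len 16
Shortest qualifying length: 16.

16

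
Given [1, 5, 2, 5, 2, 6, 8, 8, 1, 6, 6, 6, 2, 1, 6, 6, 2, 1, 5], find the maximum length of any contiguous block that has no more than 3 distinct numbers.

10

[1] 1 distinct, len 1
[1, 5] 2 distinct, len 2
[1, 5, 2] 3 distinct, len 3
[1, 5, 2, 5] 3 distinct, len 4
[1, 5, 2, 5, 2] 3 distinct, len 5
[5, 2, 5, 2, 6] 3 distinct, len 5
[2, 6, 8] 3 distinct, len 3
[2, 6, 8, 8] 3 distinct, len 4
[6, 8, 8, 1] 3 distinct, len 4
[6, 8, 8, 1, 6] 3 distinct, len 5
[6, 8, 8, 1, 6, 6] 3 distinct, len 6
[6, 8, 8, 1, 6, 6, 6] 3 distinct, len 7
[1, 6, 6, 6, 2] 3 distinct, len 5
[1, 6, 6, 6, 2, 1] 3 distinct, len 6
[1, 6, 6, 6, 2, 1, 6] 3 distinct, len 7
[1, 6, 6, 6, 2, 1, 6, 6] 3 distinct, len 8
[1, 6, 6, 6, 2, 1, 6, 6, 2] 3 distinct, len 9
[1, 6, 6, 6, 2, 1, 6, 6, 2, 1] 3 distinct, len 10
[2, 1, 5] 3 distinct, len 3
Longest length with ≤3 distinct: 10.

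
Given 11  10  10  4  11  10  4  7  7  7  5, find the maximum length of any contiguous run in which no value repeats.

4

add 11: [11] len 1
add 10: [11, 10] len 2
add 10 (repeat 10, move left end past it): [10] len 1
add 4: [10, 4] len 2
add 11: [10, 4, 11] len 3
add 10 (repeat 10, move left end past it): [4, 11, 10] len 3
add 4 (repeat 4, move left end past it): [11, 10, 4] len 3
add 7: [11, 10, 4, 7] len 4
add 7 (repeat 7, move left end past it): [7] len 1
add 7 (repeat 7, move left end past it): [7] len 1
add 5: [7, 5] len 2
Longest all-distinct length: 4.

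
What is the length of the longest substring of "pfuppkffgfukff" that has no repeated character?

4

add p: [p] len 1
add f: [p, f] len 2
add u: [p, f, u] len 3
add p (repeat p, move left end past it): [f, u, p] len 3
add p (repeat p, move left end past it): [p] len 1
add k: [p, k] len 2
add f: [p, k, f] len 3
add f (repeat f, move left end past it): [f] len 1
add g: [f, g] len 2
add f (repeat f, move left end past it): [g, f] len 2
add u: [g, f, u] len 3
add k: [g, f, u, k] len 4
add f (repeat f, move left end past it): [u, k, f] len 3
add f (repeat f, move left end past it): [f] len 1
Longest all-distinct length: 4.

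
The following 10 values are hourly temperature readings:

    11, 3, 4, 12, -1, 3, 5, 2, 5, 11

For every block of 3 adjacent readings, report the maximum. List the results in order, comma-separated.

[11, 3, 4] → max 11
[3, 4, 12] → max 12
[4, 12, -1] → max 12
[12, -1, 3] → max 12
[-1, 3, 5] → max 5
[3, 5, 2] → max 5
[5, 2, 5] → max 5
[2, 5, 11] → max 11

11, 12, 12, 12, 5, 5, 5, 11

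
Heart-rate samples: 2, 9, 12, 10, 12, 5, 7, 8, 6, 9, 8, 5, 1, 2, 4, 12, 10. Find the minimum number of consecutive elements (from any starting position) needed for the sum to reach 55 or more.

add 2: running sum 2 < 55
add 9: running sum 11 < 55
add 12: running sum 23 < 55
add 10: running sum 33 < 55
add 12: running sum 45 < 55
add 5: running sum 50 < 55
add 7: shortest ending here [9, 12, 10, 12, 5, 7] sum 55, len 6
add 8: shortest ending here [9, 12, 10, 12, 5, 7, 8] sum 63, len 7
add 6: shortest ending here [12, 10, 12, 5, 7, 8, 6] sum 60, len 7
add 9: shortest ending here [10, 12, 5, 7, 8, 6, 9] sum 57, len 7
add 8: shortest ending here [12, 5, 7, 8, 6, 9, 8] sum 55, len 7
add 5: shortest ending here [12, 5, 7, 8, 6, 9, 8, 5] sum 60, len 8
add 1: shortest ending here [12, 5, 7, 8, 6, 9, 8, 5, 1] sum 61, len 9
add 2: shortest ending here [12, 5, 7, 8, 6, 9, 8, 5, 1, 2] sum 63, len 10
add 4: shortest ending here [5, 7, 8, 6, 9, 8, 5, 1, 2, 4] sum 55, len 10
add 12: shortest ending here [8, 6, 9, 8, 5, 1, 2, 4, 12] sum 55, len 9
add 10: shortest ending here [6, 9, 8, 5, 1, 2, 4, 12, 10] sum 57, len 9
Shortest qualifying length: 6.

6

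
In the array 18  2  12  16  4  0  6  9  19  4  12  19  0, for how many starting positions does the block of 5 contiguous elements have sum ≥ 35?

[18, 2, 12, 16, 4] → sum 52  ≥ 35 ✓
[2, 12, 16, 4, 0] → sum 34
[12, 16, 4, 0, 6] → sum 38  ≥ 35 ✓
[16, 4, 0, 6, 9] → sum 35  ≥ 35 ✓
[4, 0, 6, 9, 19] → sum 38  ≥ 35 ✓
[0, 6, 9, 19, 4] → sum 38  ≥ 35 ✓
[6, 9, 19, 4, 12] → sum 50  ≥ 35 ✓
[9, 19, 4, 12, 19] → sum 63  ≥ 35 ✓
[19, 4, 12, 19, 0] → sum 54  ≥ 35 ✓
8 windows satisfy the condition.

8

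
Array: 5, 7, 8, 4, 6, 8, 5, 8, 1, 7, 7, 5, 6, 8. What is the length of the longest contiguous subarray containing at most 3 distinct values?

4

[5] 1 distinct, len 1
[5, 7] 2 distinct, len 2
[5, 7, 8] 3 distinct, len 3
[7, 8, 4] 3 distinct, len 3
[8, 4, 6] 3 distinct, len 3
[8, 4, 6, 8] 3 distinct, len 4
[6, 8, 5] 3 distinct, len 3
[6, 8, 5, 8] 3 distinct, len 4
[8, 5, 8, 1] 3 distinct, len 4
[8, 1, 7] 3 distinct, len 3
[8, 1, 7, 7] 3 distinct, len 4
[1, 7, 7, 5] 3 distinct, len 4
[7, 7, 5, 6] 3 distinct, len 4
[5, 6, 8] 3 distinct, len 3
Longest length with ≤3 distinct: 4.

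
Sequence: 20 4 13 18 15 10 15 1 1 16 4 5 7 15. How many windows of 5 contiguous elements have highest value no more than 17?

20 4 13 18 15 → max 20
4 13 18 15 10 → max 18
13 18 15 10 15 → max 18
18 15 10 15 1 → max 18
15 10 15 1 1 → max 15  ≤ 17 ✓
10 15 1 1 16 → max 16  ≤ 17 ✓
15 1 1 16 4 → max 16  ≤ 17 ✓
1 1 16 4 5 → max 16  ≤ 17 ✓
1 16 4 5 7 → max 16  ≤ 17 ✓
16 4 5 7 15 → max 16  ≤ 17 ✓
6 windows satisfy the condition.

6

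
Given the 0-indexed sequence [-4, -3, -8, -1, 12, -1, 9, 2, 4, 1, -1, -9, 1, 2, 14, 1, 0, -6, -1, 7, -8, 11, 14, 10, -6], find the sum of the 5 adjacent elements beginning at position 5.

15

Elements at indices 5..9: -1, 9, 2, 4, 1
sum(-1, 9, 2, 4, 1) = 15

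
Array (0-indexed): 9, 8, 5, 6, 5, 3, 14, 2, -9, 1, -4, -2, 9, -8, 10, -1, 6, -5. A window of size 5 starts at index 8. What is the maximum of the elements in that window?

Elements at indices 8..12: -9, 1, -4, -2, 9
max(-9, 1, -4, -2, 9) = 9

9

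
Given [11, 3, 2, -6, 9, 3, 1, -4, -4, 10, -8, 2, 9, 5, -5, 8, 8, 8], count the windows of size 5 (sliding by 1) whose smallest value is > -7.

9

11 3 2 -6 9 → min -6  > -7 ✓
3 2 -6 9 3 → min -6  > -7 ✓
2 -6 9 3 1 → min -6  > -7 ✓
-6 9 3 1 -4 → min -6  > -7 ✓
9 3 1 -4 -4 → min -4  > -7 ✓
3 1 -4 -4 10 → min -4  > -7 ✓
1 -4 -4 10 -8 → min -8
-4 -4 10 -8 2 → min -8
-4 10 -8 2 9 → min -8
10 -8 2 9 5 → min -8
-8 2 9 5 -5 → min -8
2 9 5 -5 8 → min -5  > -7 ✓
9 5 -5 8 8 → min -5  > -7 ✓
5 -5 8 8 8 → min -5  > -7 ✓
9 windows satisfy the condition.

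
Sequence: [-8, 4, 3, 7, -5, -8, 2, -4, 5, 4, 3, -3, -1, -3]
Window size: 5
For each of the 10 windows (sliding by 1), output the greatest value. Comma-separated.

[-8, 4, 3, 7, -5] → max 7
[4, 3, 7, -5, -8] → max 7
[3, 7, -5, -8, 2] → max 7
[7, -5, -8, 2, -4] → max 7
[-5, -8, 2, -4, 5] → max 5
[-8, 2, -4, 5, 4] → max 5
[2, -4, 5, 4, 3] → max 5
[-4, 5, 4, 3, -3] → max 5
[5, 4, 3, -3, -1] → max 5
[4, 3, -3, -1, -3] → max 4

7, 7, 7, 7, 5, 5, 5, 5, 5, 4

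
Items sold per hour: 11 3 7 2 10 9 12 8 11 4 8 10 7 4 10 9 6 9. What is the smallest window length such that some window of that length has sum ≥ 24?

Extend right; whenever the sum reaches 24, record the length and shrink from the left:
add 11: running sum 11 < 24
add 3: running sum 14 < 24
add 7: running sum 21 < 24
add 2: running sum 23 < 24
end 4: [11, 3, 7, 2, 10] sum 33, len 5
end 5: [7, 2, 10, 9] sum 28, len 4
end 6: [10, 9, 12] sum 31, len 3
end 7: [9, 12, 8] sum 29, len 3
end 8: [12, 8, 11] sum 31, len 3
end 9: [12, 8, 11, 4] sum 35, len 4
end 10: [8, 11, 4, 8] sum 31, len 4
end 11: [11, 4, 8, 10] sum 33, len 4
end 12: [8, 10, 7] sum 25, len 3
end 13: [8, 10, 7, 4] sum 29, len 4
end 14: [10, 7, 4, 10] sum 31, len 4
end 15: [7, 4, 10, 9] sum 30, len 4
end 16: [10, 9, 6] sum 25, len 3
end 17: [9, 6, 9] sum 24, len 3
Shortest qualifying length: 3.

3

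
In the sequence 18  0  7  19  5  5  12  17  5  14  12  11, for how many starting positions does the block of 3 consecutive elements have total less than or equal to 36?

(18, 0, 7) → sum 25  ≤ 36 ✓
(0, 7, 19) → sum 26  ≤ 36 ✓
(7, 19, 5) → sum 31  ≤ 36 ✓
(19, 5, 5) → sum 29  ≤ 36 ✓
(5, 5, 12) → sum 22  ≤ 36 ✓
(5, 12, 17) → sum 34  ≤ 36 ✓
(12, 17, 5) → sum 34  ≤ 36 ✓
(17, 5, 14) → sum 36  ≤ 36 ✓
(5, 14, 12) → sum 31  ≤ 36 ✓
(14, 12, 11) → sum 37
9 windows satisfy the condition.

9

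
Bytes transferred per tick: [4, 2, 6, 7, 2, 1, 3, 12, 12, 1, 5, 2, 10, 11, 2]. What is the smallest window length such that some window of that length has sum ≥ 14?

add 4: running sum 4 < 14
add 2: running sum 6 < 14
add 6: running sum 12 < 14
add 7: shortest ending here [2, 6, 7] sum 15, len 3
add 2: shortest ending here [6, 7, 2] sum 15, len 3
add 1: shortest ending here [6, 7, 2, 1] sum 16, len 4
add 3: shortest ending here [6, 7, 2, 1, 3] sum 19, len 5
add 12: shortest ending here [3, 12] sum 15, len 2
add 12: shortest ending here [12, 12] sum 24, len 2
add 1: shortest ending here [12, 12, 1] sum 25, len 3
add 5: shortest ending here [12, 1, 5] sum 18, len 3
add 2: shortest ending here [12, 1, 5, 2] sum 20, len 4
add 10: shortest ending here [5, 2, 10] sum 17, len 3
add 11: shortest ending here [10, 11] sum 21, len 2
add 2: shortest ending here [10, 11, 2] sum 23, len 3
Shortest qualifying length: 2.

2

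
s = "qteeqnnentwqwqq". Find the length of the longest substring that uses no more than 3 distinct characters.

7

Extend right; when distinct count exceeds 3, shrink from the left:
[q] 1 distinct, len 1
[q, t] 2 distinct, len 2
[q, t, e] 3 distinct, len 3
[q, t, e, e] 3 distinct, len 4
[q, t, e, e, q] 3 distinct, len 5
[e, e, q, n] 3 distinct, len 4
[e, e, q, n, n] 3 distinct, len 5
[e, e, q, n, n, e] 3 distinct, len 6
[e, e, q, n, n, e, n] 3 distinct, len 7
[n, n, e, n, t] 3 distinct, len 5
[n, t, w] 3 distinct, len 3
[t, w, q] 3 distinct, len 3
[t, w, q, w] 3 distinct, len 4
[t, w, q, w, q] 3 distinct, len 5
[t, w, q, w, q, q] 3 distinct, len 6
Longest length with ≤3 distinct: 7.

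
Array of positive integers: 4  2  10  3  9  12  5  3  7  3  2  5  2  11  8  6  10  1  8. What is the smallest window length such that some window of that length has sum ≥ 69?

add 4: running sum 4 < 69
add 2: running sum 6 < 69
add 10: running sum 16 < 69
add 3: running sum 19 < 69
add 9: running sum 28 < 69
add 12: running sum 40 < 69
add 5: running sum 45 < 69
add 3: running sum 48 < 69
add 7: running sum 55 < 69
add 3: running sum 58 < 69
add 2: running sum 60 < 69
add 5: running sum 65 < 69
add 2: running sum 67 < 69
add 11: shortest ending here [10, 3, 9, 12, 5, 3, 7, 3, 2, 5, 2, 11] sum 72, len 12
add 8: shortest ending here [3, 9, 12, 5, 3, 7, 3, 2, 5, 2, 11, 8] sum 70, len 12
add 6: shortest ending here [9, 12, 5, 3, 7, 3, 2, 5, 2, 11, 8, 6] sum 73, len 12
add 10: shortest ending here [12, 5, 3, 7, 3, 2, 5, 2, 11, 8, 6, 10] sum 74, len 12
add 1: shortest ending here [12, 5, 3, 7, 3, 2, 5, 2, 11, 8, 6, 10, 1] sum 75, len 13
add 8: shortest ending here [5, 3, 7, 3, 2, 5, 2, 11, 8, 6, 10, 1, 8] sum 71, len 13
Shortest qualifying length: 12.

12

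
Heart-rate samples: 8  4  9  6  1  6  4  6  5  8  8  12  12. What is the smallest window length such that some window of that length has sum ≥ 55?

add 8: running sum 8 < 55
add 4: running sum 12 < 55
add 9: running sum 21 < 55
add 6: running sum 27 < 55
add 1: running sum 28 < 55
add 6: running sum 34 < 55
add 4: running sum 38 < 55
add 6: running sum 44 < 55
add 5: running sum 49 < 55
end 9: [8, 4, 9, 6, 1, 6, 4, 6, 5, 8] sum 57, len 10
end 10: [4, 9, 6, 1, 6, 4, 6, 5, 8, 8] sum 57, len 10
end 11: [6, 1, 6, 4, 6, 5, 8, 8, 12] sum 56, len 9
end 12: [4, 6, 5, 8, 8, 12, 12] sum 55, len 7
Shortest qualifying length: 7.

7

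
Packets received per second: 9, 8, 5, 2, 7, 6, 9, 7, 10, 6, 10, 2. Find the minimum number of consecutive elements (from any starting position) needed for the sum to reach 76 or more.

11

Extend right; whenever the sum reaches 76, record the length and shrink from the left:
add 9: running sum 9 < 76
add 8: running sum 17 < 76
add 5: running sum 22 < 76
add 2: running sum 24 < 76
add 7: running sum 31 < 76
add 6: running sum 37 < 76
add 9: running sum 46 < 76
add 7: running sum 53 < 76
add 10: running sum 63 < 76
add 6: running sum 69 < 76
end 10: [9, 8, 5, 2, 7, 6, 9, 7, 10, 6, 10] sum 79, len 11
end 11: [9, 8, 5, 2, 7, 6, 9, 7, 10, 6, 10, 2] sum 81, len 12
Shortest qualifying length: 11.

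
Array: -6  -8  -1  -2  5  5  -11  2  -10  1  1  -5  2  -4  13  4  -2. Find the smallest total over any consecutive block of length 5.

(-6, -8, -1, -2, 5) → sum -12
(-8, -1, -2, 5, 5) → sum -1
(-1, -2, 5, 5, -11) → sum -4
(-2, 5, 5, -11, 2) → sum -1
(5, 5, -11, 2, -10) → sum -9
(5, -11, 2, -10, 1) → sum -13
(-11, 2, -10, 1, 1) → sum -17
(2, -10, 1, 1, -5) → sum -11
(-10, 1, 1, -5, 2) → sum -11
(1, 1, -5, 2, -4) → sum -5
(1, -5, 2, -4, 13) → sum 7
(-5, 2, -4, 13, 4) → sum 10
(2, -4, 13, 4, -2) → sum 13
Smallest of these is -17.

-17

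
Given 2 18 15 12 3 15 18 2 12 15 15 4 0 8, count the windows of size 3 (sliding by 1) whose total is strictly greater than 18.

11

2 18 15 → sum 35  > 18 ✓
18 15 12 → sum 45  > 18 ✓
15 12 3 → sum 30  > 18 ✓
12 3 15 → sum 30  > 18 ✓
3 15 18 → sum 36  > 18 ✓
15 18 2 → sum 35  > 18 ✓
18 2 12 → sum 32  > 18 ✓
2 12 15 → sum 29  > 18 ✓
12 15 15 → sum 42  > 18 ✓
15 15 4 → sum 34  > 18 ✓
15 4 0 → sum 19  > 18 ✓
4 0 8 → sum 12
11 windows satisfy the condition.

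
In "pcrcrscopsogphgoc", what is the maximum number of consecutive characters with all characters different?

add p: [p] len 1
add c: [p, c] len 2
add r: [p, c, r] len 3
add c (repeat c, move left end past it): [r, c] len 2
add r (repeat r, move left end past it): [c, r] len 2
add s: [c, r, s] len 3
add c (repeat c, move left end past it): [r, s, c] len 3
add o: [r, s, c, o] len 4
add p: [r, s, c, o, p] len 5
add s (repeat s, move left end past it): [c, o, p, s] len 4
add o (repeat o, move left end past it): [p, s, o] len 3
add g: [p, s, o, g] len 4
add p (repeat p, move left end past it): [s, o, g, p] len 4
add h: [s, o, g, p, h] len 5
add g (repeat g, move left end past it): [p, h, g] len 3
add o: [p, h, g, o] len 4
add c: [p, h, g, o, c] len 5
Longest all-distinct length: 5.

5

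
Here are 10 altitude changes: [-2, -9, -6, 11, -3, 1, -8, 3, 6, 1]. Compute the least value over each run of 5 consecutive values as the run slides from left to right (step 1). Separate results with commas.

Sliding a size-5 window across the 10 values:
(-2, -9, -6, 11, -3) → min -9
(-9, -6, 11, -3, 1) → min -9
(-6, 11, -3, 1, -8) → min -8
(11, -3, 1, -8, 3) → min -8
(-3, 1, -8, 3, 6) → min -8
(1, -8, 3, 6, 1) → min -8

-9, -9, -8, -8, -8, -8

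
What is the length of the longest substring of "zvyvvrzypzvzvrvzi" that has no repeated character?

[z] len 1
[z, v] len 2
[z, v, y] len 3
[y, v] len 2
[v] len 1
[v, r] len 2
[v, r, z] len 3
[v, r, z, y] len 4
[v, r, z, y, p] len 5
[y, p, z] len 3
[y, p, z, v] len 4
[v, z] len 2
[z, v] len 2
[z, v, r] len 3
[r, v] len 2
[r, v, z] len 3
[r, v, z, i] len 4
Longest all-distinct length: 5.

5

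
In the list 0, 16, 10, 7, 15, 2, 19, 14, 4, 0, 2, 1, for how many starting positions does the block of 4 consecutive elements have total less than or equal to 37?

5

(0, 16, 10, 7) → sum 33  ≤ 37 ✓
(16, 10, 7, 15) → sum 48
(10, 7, 15, 2) → sum 34  ≤ 37 ✓
(7, 15, 2, 19) → sum 43
(15, 2, 19, 14) → sum 50
(2, 19, 14, 4) → sum 39
(19, 14, 4, 0) → sum 37  ≤ 37 ✓
(14, 4, 0, 2) → sum 20  ≤ 37 ✓
(4, 0, 2, 1) → sum 7  ≤ 37 ✓
5 windows satisfy the condition.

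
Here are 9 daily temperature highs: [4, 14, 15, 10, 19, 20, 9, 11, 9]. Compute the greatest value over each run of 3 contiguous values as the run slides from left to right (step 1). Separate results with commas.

15, 15, 19, 20, 20, 20, 11

[4, 14, 15] → max 15
[14, 15, 10] → max 15
[15, 10, 19] → max 19
[10, 19, 20] → max 20
[19, 20, 9] → max 20
[20, 9, 11] → max 20
[9, 11, 9] → max 11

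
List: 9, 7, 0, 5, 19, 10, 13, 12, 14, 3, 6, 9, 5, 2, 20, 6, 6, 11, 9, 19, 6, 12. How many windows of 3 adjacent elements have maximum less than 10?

5

(9, 7, 0) → max 9  < 10 ✓
(7, 0, 5) → max 7  < 10 ✓
(0, 5, 19) → max 19
(5, 19, 10) → max 19
(19, 10, 13) → max 19
(10, 13, 12) → max 13
(13, 12, 14) → max 14
(12, 14, 3) → max 14
(14, 3, 6) → max 14
(3, 6, 9) → max 9  < 10 ✓
(6, 9, 5) → max 9  < 10 ✓
(9, 5, 2) → max 9  < 10 ✓
(5, 2, 20) → max 20
(2, 20, 6) → max 20
(20, 6, 6) → max 20
(6, 6, 11) → max 11
(6, 11, 9) → max 11
(11, 9, 19) → max 19
(9, 19, 6) → max 19
(19, 6, 12) → max 19
5 windows satisfy the condition.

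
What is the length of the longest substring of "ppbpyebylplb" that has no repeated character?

5

[p] len 1
[p] len 1
[p, b] len 2
[b, p] len 2
[b, p, y] len 3
[b, p, y, e] len 4
[p, y, e, b] len 4
[e, b, y] len 3
[e, b, y, l] len 4
[e, b, y, l, p] len 5
[p, l] len 2
[p, l, b] len 3
Longest all-distinct length: 5.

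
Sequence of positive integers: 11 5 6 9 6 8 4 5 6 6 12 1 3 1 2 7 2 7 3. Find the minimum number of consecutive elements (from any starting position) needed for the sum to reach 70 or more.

Extend right; whenever the sum reaches 70, record the length and shrink from the left:
add 11: running sum 11 < 70
add 5: running sum 16 < 70
add 6: running sum 22 < 70
add 9: running sum 31 < 70
add 6: running sum 37 < 70
add 8: running sum 45 < 70
add 4: running sum 49 < 70
add 5: running sum 54 < 70
add 6: running sum 60 < 70
add 6: running sum 66 < 70
end 10: [11, 5, 6, 9, 6, 8, 4, 5, 6, 6, 12] sum 78, len 11
end 11: [11, 5, 6, 9, 6, 8, 4, 5, 6, 6, 12, 1] sum 79, len 12
end 12: [5, 6, 9, 6, 8, 4, 5, 6, 6, 12, 1, 3] sum 71, len 12
end 13: [5, 6, 9, 6, 8, 4, 5, 6, 6, 12, 1, 3, 1] sum 72, len 13
end 14: [5, 6, 9, 6, 8, 4, 5, 6, 6, 12, 1, 3, 1, 2] sum 74, len 14
end 15: [9, 6, 8, 4, 5, 6, 6, 12, 1, 3, 1, 2, 7] sum 70, len 13
end 16: [9, 6, 8, 4, 5, 6, 6, 12, 1, 3, 1, 2, 7, 2] sum 72, len 14
end 17: [6, 8, 4, 5, 6, 6, 12, 1, 3, 1, 2, 7, 2, 7] sum 70, len 14
end 18: [6, 8, 4, 5, 6, 6, 12, 1, 3, 1, 2, 7, 2, 7, 3] sum 73, len 15
Shortest qualifying length: 11.

11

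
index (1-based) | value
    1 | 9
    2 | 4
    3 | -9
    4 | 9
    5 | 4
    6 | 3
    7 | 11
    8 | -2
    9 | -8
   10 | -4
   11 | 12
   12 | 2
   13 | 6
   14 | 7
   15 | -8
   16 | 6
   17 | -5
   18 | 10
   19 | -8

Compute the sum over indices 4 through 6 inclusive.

16

Elements at indices 4..6: 9, 4, 3
sum(9, 4, 3) = 16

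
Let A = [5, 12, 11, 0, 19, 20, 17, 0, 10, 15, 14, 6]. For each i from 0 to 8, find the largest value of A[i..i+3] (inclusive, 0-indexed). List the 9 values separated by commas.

12, 19, 20, 20, 20, 20, 17, 15, 15

Sliding a size-4 window across the 12 values:
(5, 12, 11, 0) → max 12
(12, 11, 0, 19) → max 19
(11, 0, 19, 20) → max 20
(0, 19, 20, 17) → max 20
(19, 20, 17, 0) → max 20
(20, 17, 0, 10) → max 20
(17, 0, 10, 15) → max 17
(0, 10, 15, 14) → max 15
(10, 15, 14, 6) → max 15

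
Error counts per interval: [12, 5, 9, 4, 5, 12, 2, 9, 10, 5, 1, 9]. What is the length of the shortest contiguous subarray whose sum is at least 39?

Extend right; whenever the sum reaches 39, record the length and shrink from the left:
add 12: running sum 12 < 39
add 5: running sum 17 < 39
add 9: running sum 26 < 39
add 4: running sum 30 < 39
add 5: running sum 35 < 39
end 5: [12, 5, 9, 4, 5, 12] sum 47, len 6
end 6: [12, 5, 9, 4, 5, 12, 2] sum 49, len 7
end 7: [9, 4, 5, 12, 2, 9] sum 41, len 6
end 8: [4, 5, 12, 2, 9, 10] sum 42, len 6
end 9: [5, 12, 2, 9, 10, 5] sum 43, len 6
end 10: [12, 2, 9, 10, 5, 1] sum 39, len 6
end 11: [12, 2, 9, 10, 5, 1, 9] sum 48, len 7
Shortest qualifying length: 6.

6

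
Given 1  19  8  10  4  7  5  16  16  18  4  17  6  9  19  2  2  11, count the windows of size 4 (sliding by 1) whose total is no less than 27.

14

[1, 19, 8, 10] → sum 38  ≥ 27 ✓
[19, 8, 10, 4] → sum 41  ≥ 27 ✓
[8, 10, 4, 7] → sum 29  ≥ 27 ✓
[10, 4, 7, 5] → sum 26
[4, 7, 5, 16] → sum 32  ≥ 27 ✓
[7, 5, 16, 16] → sum 44  ≥ 27 ✓
[5, 16, 16, 18] → sum 55  ≥ 27 ✓
[16, 16, 18, 4] → sum 54  ≥ 27 ✓
[16, 18, 4, 17] → sum 55  ≥ 27 ✓
[18, 4, 17, 6] → sum 45  ≥ 27 ✓
[4, 17, 6, 9] → sum 36  ≥ 27 ✓
[17, 6, 9, 19] → sum 51  ≥ 27 ✓
[6, 9, 19, 2] → sum 36  ≥ 27 ✓
[9, 19, 2, 2] → sum 32  ≥ 27 ✓
[19, 2, 2, 11] → sum 34  ≥ 27 ✓
14 windows satisfy the condition.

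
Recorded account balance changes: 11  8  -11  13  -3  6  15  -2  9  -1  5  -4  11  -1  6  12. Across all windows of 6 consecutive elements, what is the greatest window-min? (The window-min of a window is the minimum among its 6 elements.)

Window mins for each of the 11 positions:
(11, 8, -11, 13, -3, 6) → min -11
(8, -11, 13, -3, 6, 15) → min -11
(-11, 13, -3, 6, 15, -2) → min -11
(13, -3, 6, 15, -2, 9) → min -3
(-3, 6, 15, -2, 9, -1) → min -3
(6, 15, -2, 9, -1, 5) → min -2
(15, -2, 9, -1, 5, -4) → min -4
(-2, 9, -1, 5, -4, 11) → min -4
(9, -1, 5, -4, 11, -1) → min -4
(-1, 5, -4, 11, -1, 6) → min -4
(5, -4, 11, -1, 6, 12) → min -4
Greatest of these is -2.

-2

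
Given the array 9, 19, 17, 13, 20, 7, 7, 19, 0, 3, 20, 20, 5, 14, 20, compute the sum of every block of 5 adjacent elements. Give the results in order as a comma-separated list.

(9, 19, 17, 13, 20) → sum 78
(19, 17, 13, 20, 7) → sum 76
(17, 13, 20, 7, 7) → sum 64
(13, 20, 7, 7, 19) → sum 66
(20, 7, 7, 19, 0) → sum 53
(7, 7, 19, 0, 3) → sum 36
(7, 19, 0, 3, 20) → sum 49
(19, 0, 3, 20, 20) → sum 62
(0, 3, 20, 20, 5) → sum 48
(3, 20, 20, 5, 14) → sum 62
(20, 20, 5, 14, 20) → sum 79

78, 76, 64, 66, 53, 36, 49, 62, 48, 62, 79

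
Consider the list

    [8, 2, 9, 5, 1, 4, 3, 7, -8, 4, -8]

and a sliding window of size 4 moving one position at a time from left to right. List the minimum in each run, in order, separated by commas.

2, 1, 1, 1, 1, -8, -8, -8

Sliding a size-4 window across the 11 values:
[8, 2, 9, 5] → min 2
[2, 9, 5, 1] → min 1
[9, 5, 1, 4] → min 1
[5, 1, 4, 3] → min 1
[1, 4, 3, 7] → min 1
[4, 3, 7, -8] → min -8
[3, 7, -8, 4] → min -8
[7, -8, 4, -8] → min -8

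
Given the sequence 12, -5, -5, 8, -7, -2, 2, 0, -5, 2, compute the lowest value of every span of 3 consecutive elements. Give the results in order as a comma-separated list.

-5, -5, -7, -7, -7, -2, -5, -5

Sliding a size-3 window across the 10 values:
[12, -5, -5] → min -5
[-5, -5, 8] → min -5
[-5, 8, -7] → min -7
[8, -7, -2] → min -7
[-7, -2, 2] → min -7
[-2, 2, 0] → min -2
[2, 0, -5] → min -5
[0, -5, 2] → min -5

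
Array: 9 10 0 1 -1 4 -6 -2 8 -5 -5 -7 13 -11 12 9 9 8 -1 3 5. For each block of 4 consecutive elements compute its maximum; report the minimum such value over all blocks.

4

9 10 0 1 → max 10
10 0 1 -1 → max 10
0 1 -1 4 → max 4
1 -1 4 -6 → max 4
-1 4 -6 -2 → max 4
4 -6 -2 8 → max 8
-6 -2 8 -5 → max 8
-2 8 -5 -5 → max 8
8 -5 -5 -7 → max 8
-5 -5 -7 13 → max 13
-5 -7 13 -11 → max 13
-7 13 -11 12 → max 13
13 -11 12 9 → max 13
-11 12 9 9 → max 12
12 9 9 8 → max 12
9 9 8 -1 → max 9
9 8 -1 3 → max 9
8 -1 3 5 → max 8
Minimum of these is 4.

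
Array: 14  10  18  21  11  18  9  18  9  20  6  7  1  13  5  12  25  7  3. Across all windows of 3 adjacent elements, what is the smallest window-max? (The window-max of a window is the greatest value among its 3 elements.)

14 10 18 → max 18
10 18 21 → max 21
18 21 11 → max 21
21 11 18 → max 21
11 18 9 → max 18
18 9 18 → max 18
9 18 9 → max 18
18 9 20 → max 20
9 20 6 → max 20
20 6 7 → max 20
6 7 1 → max 7
7 1 13 → max 13
1 13 5 → max 13
13 5 12 → max 13
5 12 25 → max 25
12 25 7 → max 25
25 7 3 → max 25
Smallest of these is 7.

7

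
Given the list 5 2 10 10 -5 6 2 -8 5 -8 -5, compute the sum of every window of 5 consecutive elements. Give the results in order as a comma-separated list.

Sliding a size-5 window across the 11 values:
5 2 10 10 -5 → sum 22
2 10 10 -5 6 → sum 23
10 10 -5 6 2 → sum 23
10 -5 6 2 -8 → sum 5
-5 6 2 -8 5 → sum 0
6 2 -8 5 -8 → sum -3
2 -8 5 -8 -5 → sum -14

22, 23, 23, 5, 0, -3, -14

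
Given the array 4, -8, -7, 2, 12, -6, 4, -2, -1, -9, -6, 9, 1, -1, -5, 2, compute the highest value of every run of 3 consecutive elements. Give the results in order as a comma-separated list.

4, 2, 12, 12, 12, 4, 4, -1, -1, 9, 9, 9, 1, 2

Sliding a size-3 window across the 16 values:
[4, -8, -7] → max 4
[-8, -7, 2] → max 2
[-7, 2, 12] → max 12
[2, 12, -6] → max 12
[12, -6, 4] → max 12
[-6, 4, -2] → max 4
[4, -2, -1] → max 4
[-2, -1, -9] → max -1
[-1, -9, -6] → max -1
[-9, -6, 9] → max 9
[-6, 9, 1] → max 9
[9, 1, -1] → max 9
[1, -1, -5] → max 1
[-1, -5, 2] → max 2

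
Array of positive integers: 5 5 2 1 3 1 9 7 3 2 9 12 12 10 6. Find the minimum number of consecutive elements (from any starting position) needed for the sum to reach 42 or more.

4

add 5: running sum 5 < 42
add 5: running sum 10 < 42
add 2: running sum 12 < 42
add 1: running sum 13 < 42
add 3: running sum 16 < 42
add 1: running sum 17 < 42
add 9: running sum 26 < 42
add 7: running sum 33 < 42
add 3: running sum 36 < 42
add 2: running sum 38 < 42
add 9: shortest ending here [5, 2, 1, 3, 1, 9, 7, 3, 2, 9] sum 42, len 10
add 12: shortest ending here [9, 7, 3, 2, 9, 12] sum 42, len 6
add 12: shortest ending here [7, 3, 2, 9, 12, 12] sum 45, len 6
add 10: shortest ending here [9, 12, 12, 10] sum 43, len 4
add 6: shortest ending here [9, 12, 12, 10, 6] sum 49, len 5
Shortest qualifying length: 4.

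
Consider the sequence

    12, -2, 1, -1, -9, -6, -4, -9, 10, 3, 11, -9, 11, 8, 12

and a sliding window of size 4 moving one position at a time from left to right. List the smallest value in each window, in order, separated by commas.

-2, -9, -9, -9, -9, -9, -9, -9, -9, -9, -9, -9

12 -2 1 -1 → min -2
-2 1 -1 -9 → min -9
1 -1 -9 -6 → min -9
-1 -9 -6 -4 → min -9
-9 -6 -4 -9 → min -9
-6 -4 -9 10 → min -9
-4 -9 10 3 → min -9
-9 10 3 11 → min -9
10 3 11 -9 → min -9
3 11 -9 11 → min -9
11 -9 11 8 → min -9
-9 11 8 12 → min -9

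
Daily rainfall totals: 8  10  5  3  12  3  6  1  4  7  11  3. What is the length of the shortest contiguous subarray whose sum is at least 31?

Extend right; whenever the sum reaches 31, record the length and shrink from the left:
add 8: running sum 8 < 31
add 10: running sum 18 < 31
add 5: running sum 23 < 31
add 3: running sum 26 < 31
add 12: shortest ending here [8, 10, 5, 3, 12] sum 38, len 5
add 3: shortest ending here [10, 5, 3, 12, 3] sum 33, len 5
add 6: shortest ending here [10, 5, 3, 12, 3, 6] sum 39, len 6
add 1: shortest ending here [10, 5, 3, 12, 3, 6, 1] sum 40, len 7
add 4: shortest ending here [5, 3, 12, 3, 6, 1, 4] sum 34, len 7
add 7: shortest ending here [12, 3, 6, 1, 4, 7] sum 33, len 6
add 11: shortest ending here [3, 6, 1, 4, 7, 11] sum 32, len 6
add 3: shortest ending here [6, 1, 4, 7, 11, 3] sum 32, len 6
Shortest qualifying length: 5.

5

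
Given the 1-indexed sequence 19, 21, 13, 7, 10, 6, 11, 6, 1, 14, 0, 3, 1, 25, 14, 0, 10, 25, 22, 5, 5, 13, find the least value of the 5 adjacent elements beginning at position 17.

5

Elements at indices 17..21: 10, 25, 22, 5, 5
min(10, 25, 22, 5, 5) = 5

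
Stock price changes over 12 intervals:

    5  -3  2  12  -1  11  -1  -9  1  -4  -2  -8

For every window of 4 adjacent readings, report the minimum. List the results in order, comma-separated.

-3, -3, -1, -1, -9, -9, -9, -9, -8

[5, -3, 2, 12] → min -3
[-3, 2, 12, -1] → min -3
[2, 12, -1, 11] → min -1
[12, -1, 11, -1] → min -1
[-1, 11, -1, -9] → min -9
[11, -1, -9, 1] → min -9
[-1, -9, 1, -4] → min -9
[-9, 1, -4, -2] → min -9
[1, -4, -2, -8] → min -8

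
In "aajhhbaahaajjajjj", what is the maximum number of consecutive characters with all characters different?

3

[a] len 1
[a] len 1
[a, j] len 2
[a, j, h] len 3
[h] len 1
[h, b] len 2
[h, b, a] len 3
[a] len 1
[a, h] len 2
[h, a] len 2
[a] len 1
[a, j] len 2
[j] len 1
[j, a] len 2
[a, j] len 2
[j] len 1
[j] len 1
Longest all-distinct length: 3.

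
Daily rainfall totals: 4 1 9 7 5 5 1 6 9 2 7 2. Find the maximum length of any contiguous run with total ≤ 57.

11

[4] sum 4 len 1
[4, 1] sum 5 len 2
[4, 1, 9] sum 14 len 3
[4, 1, 9, 7] sum 21 len 4
[4, 1, 9, 7, 5] sum 26 len 5
[4, 1, 9, 7, 5, 5] sum 31 len 6
[4, 1, 9, 7, 5, 5, 1] sum 32 len 7
[4, 1, 9, 7, 5, 5, 1, 6] sum 38 len 8
[4, 1, 9, 7, 5, 5, 1, 6, 9] sum 47 len 9
[4, 1, 9, 7, 5, 5, 1, 6, 9, 2] sum 49 len 10
[4, 1, 9, 7, 5, 5, 1, 6, 9, 2, 7] sum 56 len 11
[1, 9, 7, 5, 5, 1, 6, 9, 2, 7, 2] sum 54 len 11
Longest length seen: 11.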